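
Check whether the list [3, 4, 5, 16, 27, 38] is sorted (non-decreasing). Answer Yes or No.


Check consecutive pairs:
  3 <= 4? True
  4 <= 5? True
  5 <= 16? True
  16 <= 27? True
  27 <= 38? True
Every consecutive pair is in order, so the list is non-decreasing.
Final answer: Yes


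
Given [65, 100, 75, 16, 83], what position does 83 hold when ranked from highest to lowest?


Sort descending: [100, 83, 75, 65, 16]
Find 83 in the sorted list.
83 is at position 2.
Final answer: 2


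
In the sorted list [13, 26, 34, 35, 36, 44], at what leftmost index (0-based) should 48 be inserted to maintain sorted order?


List is sorted: [13, 26, 34, 35, 36, 44]
We need the leftmost position where 48 can be inserted, i.e. the first index whose element is >= 48 (or the end of the list if none is).
Binary search with low=0, high=6 (0-based indices):
  low=0, high=6, mid=3: a[3]=35 < 48, so low = 4
  low=4, high=6, mid=5: a[5]=44 < 48, so low = 6
Now low = high = 6, so the insertion index is 6.
Final answer: 6


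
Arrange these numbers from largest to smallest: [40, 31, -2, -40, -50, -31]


Original list: [40, 31, -2, -40, -50, -31]
Repeatedly take the largest remaining element:
  Remaining [40, 31, -2, -40, -50, -31] -> largest is 40
  Remaining [31, -2, -40, -50, -31] -> largest is 31
  Remaining [-2, -40, -50, -31] -> largest is -2
  Remaining [-40, -50, -31] -> largest is -31
  Remaining [-40, -50] -> largest is -40
  Remaining [-50] -> largest is -50
Collecting the picks in order gives the descending list.
Final answer: [40, 31, -2, -31, -40, -50]


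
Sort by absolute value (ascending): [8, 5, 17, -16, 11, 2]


Compute absolute values:
  |8| = 8
  |5| = 5
  |17| = 17
  |-16| = 16
  |11| = 11
  |2| = 2
Absolute values in increasing order: 2 < 5 < 8 < 11 < 16 < 17
Listing the original numbers in that order gives the answer.
Final answer: [2, 5, 8, 11, -16, 17]


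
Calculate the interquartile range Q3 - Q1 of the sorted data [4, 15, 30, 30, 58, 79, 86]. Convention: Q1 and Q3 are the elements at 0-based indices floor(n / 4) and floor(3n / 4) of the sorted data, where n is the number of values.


The data has n = 7 elements.
Q1 index = floor(7 / 4) = floor(1.75) = 1; Q3 index = floor(3 * 7 / 4) = floor(5.25) = 5
Q1 = element at index 1 = 15
Q3 = element at index 5 = 79
IQR = 79 - 15 = 64
Final answer: 64


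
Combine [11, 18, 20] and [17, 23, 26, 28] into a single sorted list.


List A: [11, 18, 20]
List B: [17, 23, 26, 28]
Repeatedly compare the front elements and take the smaller:
  11 vs 17 -> take 11
  18 vs 17 -> take 17
  18 vs 23 -> take 18
  20 vs 23 -> take 20
  A is exhausted; append the rest of B: [23, 26, 28]
Final answer: [11, 17, 18, 20, 23, 26, 28]


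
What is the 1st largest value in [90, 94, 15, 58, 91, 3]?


Sort descending: [94, 91, 90, 58, 15, 3]
The 1st element (1-indexed) is at index 0.
Value = 94
Final answer: 94


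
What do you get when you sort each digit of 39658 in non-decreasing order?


The number 39658 has digits: 3, 9, 6, 5, 8
Sorted: 3, 5, 6, 8, 9
Joining the sorted digits gives the result.
Final answer: 35689


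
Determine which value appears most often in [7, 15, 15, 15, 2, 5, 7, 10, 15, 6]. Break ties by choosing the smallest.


Count the frequency of each value:
  2 appears 1 time(s)
  5 appears 1 time(s)
  6 appears 1 time(s)
  7 appears 2 time(s)
  10 appears 1 time(s)
  15 appears 4 time(s)
Maximum frequency is 4.
Only 15 reaches that frequency, so it is the mode.
Final answer: 15


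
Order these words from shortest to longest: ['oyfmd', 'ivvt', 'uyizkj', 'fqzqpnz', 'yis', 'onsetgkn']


Compute lengths:
  'oyfmd' has length 5
  'ivvt' has length 4
  'uyizkj' has length 6
  'fqzqpnz' has length 7
  'yis' has length 3
  'onsetgkn' has length 8
Lengths in increasing order: 3 < 4 < 5 < 6 < 7 < 8
Listing the words in that order gives the answer.
Final answer: ['yis', 'ivvt', 'oyfmd', 'uyizkj', 'fqzqpnz', 'onsetgkn']


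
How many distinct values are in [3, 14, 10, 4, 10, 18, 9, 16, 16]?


List all unique values:
Distinct values: [3, 4, 9, 10, 14, 16, 18]
Count = 7
Final answer: 7


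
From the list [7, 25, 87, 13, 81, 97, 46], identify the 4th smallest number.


Sort ascending: [7, 13, 25, 46, 81, 87, 97]
The 4th element (1-indexed) is at index 3.
Value = 46
Final answer: 46


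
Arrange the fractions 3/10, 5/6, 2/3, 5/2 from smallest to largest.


Convert to decimal for comparison:
  3/10 = 0.3
  5/6 = 0.8333
  2/3 = 0.6667
  5/2 = 2.5
Decimals in increasing order: 0.3 < 0.6667 < 0.8333 < 2.5
Writing each back as its fraction gives the sorted order.
Final answer: 3/10, 2/3, 5/6, 5/2


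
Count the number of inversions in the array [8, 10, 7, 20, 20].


For each element, count the later elements that are smaller than it:
  8 (index 0): smaller elements after it = [7] -> 1
  10 (index 1): smaller elements after it = [7] -> 1
  7 (index 2): smaller elements after it = [] -> 0
  20 (index 3): smaller elements after it = [] -> 0
Total inversions = 1 + 1 + 0 + 0 = 2
Final answer: 2


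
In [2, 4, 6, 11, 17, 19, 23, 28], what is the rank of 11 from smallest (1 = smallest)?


Sort ascending: [2, 4, 6, 11, 17, 19, 23, 28]
Find 11 in the sorted list.
11 is at position 4 (1-indexed).
Final answer: 4


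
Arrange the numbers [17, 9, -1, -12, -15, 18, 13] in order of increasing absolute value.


Compute absolute values:
  |17| = 17
  |9| = 9
  |-1| = 1
  |-12| = 12
  |-15| = 15
  |18| = 18
  |13| = 13
Absolute values in increasing order: 1 < 9 < 12 < 13 < 15 < 17 < 18
Listing the original numbers in that order gives the answer.
Final answer: [-1, 9, -12, 13, -15, 17, 18]


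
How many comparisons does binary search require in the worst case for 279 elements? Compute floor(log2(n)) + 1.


Binary search halves the search space each step.
Maximum comparisons = floor(log2(279)) + 1
log2(279) = 8.1241
floor(log2(279)) = 8, so 8 + 1 = 9
Final answer: 9


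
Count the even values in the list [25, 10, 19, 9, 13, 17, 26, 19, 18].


Check each element:
  25 is odd
  10 is even
  19 is odd
  9 is odd
  13 is odd
  17 is odd
  26 is even
  19 is odd
  18 is even
Evens: [10, 26, 18]
Count of evens = 3
Final answer: 3


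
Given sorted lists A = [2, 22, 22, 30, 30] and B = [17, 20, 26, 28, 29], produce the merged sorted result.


List A: [2, 22, 22, 30, 30]
List B: [17, 20, 26, 28, 29]
Repeatedly compare the front elements and take the smaller:
  2 vs 17 -> take 2
  22 vs 17 -> take 17
  22 vs 20 -> take 20
  22 vs 26 -> take 22
  22 vs 26 -> take 22
  30 vs 26 -> take 26
  30 vs 28 -> take 28
  30 vs 29 -> take 29
  B is exhausted; append the rest of A: [30, 30]
Final answer: [2, 17, 20, 22, 22, 26, 28, 29, 30, 30]


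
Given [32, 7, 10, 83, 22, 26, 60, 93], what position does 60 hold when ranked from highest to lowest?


Sort descending: [93, 83, 60, 32, 26, 22, 10, 7]
Find 60 in the sorted list.
60 is at position 3.
Final answer: 3


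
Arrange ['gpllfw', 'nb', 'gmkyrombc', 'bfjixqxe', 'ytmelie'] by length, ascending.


Compute lengths:
  'gpllfw' has length 6
  'nb' has length 2
  'gmkyrombc' has length 9
  'bfjixqxe' has length 8
  'ytmelie' has length 7
Lengths in increasing order: 2 < 6 < 7 < 8 < 9
Listing the words in that order gives the answer.
Final answer: ['nb', 'gpllfw', 'ytmelie', 'bfjixqxe', 'gmkyrombc']


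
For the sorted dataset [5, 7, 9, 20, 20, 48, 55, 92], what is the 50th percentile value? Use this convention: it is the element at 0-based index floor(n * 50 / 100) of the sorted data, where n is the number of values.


The dataset has n = 8 elements.
Index = floor(8 * 50 / 100) = floor(400 / 100) = floor(4) = 4
Counting from index 0 in the sorted data, the element at index 4 is 20.
Final answer: 20


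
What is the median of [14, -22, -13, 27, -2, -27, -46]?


First, sort the list: [-46, -27, -22, -13, -2, 14, 27]
The list has 7 elements (odd count).
The middle index is 3 (0-based), and the element there is -13.
Final answer: -13


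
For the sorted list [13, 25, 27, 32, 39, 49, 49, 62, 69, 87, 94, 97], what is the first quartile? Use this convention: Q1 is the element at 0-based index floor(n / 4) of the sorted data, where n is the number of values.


The list has n = 12 elements.
Q1 index = floor(12 / 4) = floor(3) = 3
Counting from index 0 in the sorted data, the element at index 3 is 32.
Final answer: 32


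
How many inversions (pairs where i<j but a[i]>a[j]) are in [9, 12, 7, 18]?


For each element, count the later elements that are smaller than it:
  9 (index 0): smaller elements after it = [7] -> 1
  12 (index 1): smaller elements after it = [7] -> 1
  7 (index 2): smaller elements after it = [] -> 0
Total inversions = 1 + 1 + 0 = 2
Final answer: 2


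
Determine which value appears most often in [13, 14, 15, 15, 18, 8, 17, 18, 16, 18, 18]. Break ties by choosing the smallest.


Count the frequency of each value:
  8 appears 1 time(s)
  13 appears 1 time(s)
  14 appears 1 time(s)
  15 appears 2 time(s)
  16 appears 1 time(s)
  17 appears 1 time(s)
  18 appears 4 time(s)
Maximum frequency is 4.
Only 18 reaches that frequency, so it is the mode.
Final answer: 18


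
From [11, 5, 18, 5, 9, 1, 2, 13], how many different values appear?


List all unique values:
Distinct values: [1, 2, 5, 9, 11, 13, 18]
Count = 7
Final answer: 7


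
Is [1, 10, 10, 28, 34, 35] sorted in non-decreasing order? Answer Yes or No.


Check consecutive pairs:
  1 <= 10? True
  10 <= 10? True
  10 <= 28? True
  28 <= 34? True
  34 <= 35? True
Every consecutive pair is in order, so the list is non-decreasing.
Final answer: Yes


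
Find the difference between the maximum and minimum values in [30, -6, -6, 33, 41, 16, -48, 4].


Maximum value: 41
Minimum value: -48
Range = 41 - (-48) = 89
Final answer: 89


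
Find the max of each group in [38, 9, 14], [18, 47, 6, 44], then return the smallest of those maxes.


Find max of each group:
  Group 1: [38, 9, 14] -> max = 38
  Group 2: [18, 47, 6, 44] -> max = 47
Maxes: [38, 47]
Minimum of maxes = 38
Final answer: 38


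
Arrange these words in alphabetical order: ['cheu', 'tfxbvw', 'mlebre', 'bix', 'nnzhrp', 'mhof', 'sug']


Compare strings character by character (the first differing letter decides):
  'bix' < 'cheu' since 'b' < 'c' at position 1
  'cheu' < 'mhof' since 'c' < 'm' at position 1
  'mhof' < 'mlebre' since 'h' < 'l' at position 2
  'mlebre' < 'nnzhrp' since 'm' < 'n' at position 1
  'nnzhrp' < 'sug' since 'n' < 's' at position 1
  'sug' < 'tfxbvw' since 's' < 't' at position 1
Chaining these comparisons gives the alphabetical order.
Final answer: ['bix', 'cheu', 'mhof', 'mlebre', 'nnzhrp', 'sug', 'tfxbvw']


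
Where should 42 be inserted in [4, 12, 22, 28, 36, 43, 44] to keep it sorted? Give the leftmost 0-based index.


List is sorted: [4, 12, 22, 28, 36, 43, 44]
We need the leftmost position where 42 can be inserted, i.e. the first index whose element is >= 42 (or the end of the list if none is).
Binary search with low=0, high=7 (0-based indices):
  low=0, high=7, mid=3: a[3]=28 < 42, so low = 4
  low=4, high=7, mid=5: a[5]=43 >= 42, so high = 5
  low=4, high=5, mid=4: a[4]=36 < 42, so low = 5
Now low = high = 5, so the insertion index is 5.
Final answer: 5


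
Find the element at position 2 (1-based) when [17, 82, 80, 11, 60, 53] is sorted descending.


Sort descending: [82, 80, 60, 53, 17, 11]
The 2nd element (1-indexed) is at index 1.
Value = 80
Final answer: 80


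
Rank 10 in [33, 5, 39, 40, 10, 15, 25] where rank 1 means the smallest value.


Sort ascending: [5, 10, 15, 25, 33, 39, 40]
Find 10 in the sorted list.
10 is at position 2 (1-indexed).
Final answer: 2


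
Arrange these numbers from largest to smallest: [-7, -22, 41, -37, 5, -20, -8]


Original list: [-7, -22, 41, -37, 5, -20, -8]
Repeatedly take the largest remaining element:
  Remaining [-7, -22, 41, -37, 5, -20, -8] -> largest is 41
  Remaining [-7, -22, -37, 5, -20, -8] -> largest is 5
  Remaining [-7, -22, -37, -20, -8] -> largest is -7
  Remaining [-22, -37, -20, -8] -> largest is -8
  Remaining [-22, -37, -20] -> largest is -20
  Remaining [-22, -37] -> largest is -22
  Remaining [-37] -> largest is -37
Collecting the picks in order gives the descending list.
Final answer: [41, 5, -7, -8, -20, -22, -37]


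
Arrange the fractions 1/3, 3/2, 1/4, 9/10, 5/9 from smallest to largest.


Convert to decimal for comparison:
  1/3 = 0.3333
  3/2 = 1.5
  1/4 = 0.25
  9/10 = 0.9
  5/9 = 0.5556
Decimals in increasing order: 0.25 < 0.3333 < 0.5556 < 0.9 < 1.5
Writing each back as its fraction gives the sorted order.
Final answer: 1/4, 1/3, 5/9, 9/10, 3/2


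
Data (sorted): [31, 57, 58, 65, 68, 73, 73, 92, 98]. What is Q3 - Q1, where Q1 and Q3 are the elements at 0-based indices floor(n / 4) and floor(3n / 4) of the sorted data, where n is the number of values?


The data has n = 9 elements.
Q1 index = floor(9 / 4) = floor(2.25) = 2; Q3 index = floor(3 * 9 / 4) = floor(6.75) = 6
Q1 = element at index 2 = 58
Q3 = element at index 6 = 73
IQR = 73 - 58 = 15
Final answer: 15


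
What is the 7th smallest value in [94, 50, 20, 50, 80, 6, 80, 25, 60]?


Sort ascending: [6, 20, 25, 50, 50, 60, 80, 80, 94]
The 7th element (1-indexed) is at index 6.
Value = 80
Final answer: 80


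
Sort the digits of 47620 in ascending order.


The number 47620 has digits: 4, 7, 6, 2, 0
Sorted: 0, 2, 4, 6, 7
Joining the sorted digits gives the result.
Final answer: 02467


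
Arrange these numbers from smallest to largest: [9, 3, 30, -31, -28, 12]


Original list: [9, 3, 30, -31, -28, 12]
Repeatedly take the smallest remaining element:
  Remaining [9, 3, 30, -31, -28, 12] -> smallest is -31
  Remaining [9, 3, 30, -28, 12] -> smallest is -28
  Remaining [9, 3, 30, 12] -> smallest is 3
  Remaining [9, 30, 12] -> smallest is 9
  Remaining [30, 12] -> smallest is 12
  Remaining [30] -> smallest is 30
Collecting the picks in order gives the sorted list.
Final answer: [-31, -28, 3, 9, 12, 30]


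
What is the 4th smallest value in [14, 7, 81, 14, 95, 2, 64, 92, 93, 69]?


Sort ascending: [2, 7, 14, 14, 64, 69, 81, 92, 93, 95]
The 4th element (1-indexed) is at index 3.
Value = 14
Final answer: 14


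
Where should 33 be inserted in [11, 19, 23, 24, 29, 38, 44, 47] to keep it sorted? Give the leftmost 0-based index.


List is sorted: [11, 19, 23, 24, 29, 38, 44, 47]
We need the leftmost position where 33 can be inserted, i.e. the first index whose element is >= 33 (or the end of the list if none is).
Binary search with low=0, high=8 (0-based indices):
  low=0, high=8, mid=4: a[4]=29 < 33, so low = 5
  low=5, high=8, mid=6: a[6]=44 >= 33, so high = 6
  low=5, high=6, mid=5: a[5]=38 >= 33, so high = 5
Now low = high = 5, so the insertion index is 5.
Final answer: 5


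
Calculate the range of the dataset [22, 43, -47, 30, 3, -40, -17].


Maximum value: 43
Minimum value: -47
Range = 43 - (-47) = 90
Final answer: 90


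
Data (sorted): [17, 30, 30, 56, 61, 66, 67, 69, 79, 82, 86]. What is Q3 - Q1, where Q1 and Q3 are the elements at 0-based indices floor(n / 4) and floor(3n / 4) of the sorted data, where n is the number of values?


The data has n = 11 elements.
Q1 index = floor(11 / 4) = floor(2.75) = 2; Q3 index = floor(3 * 11 / 4) = floor(8.25) = 8
Q1 = element at index 2 = 30
Q3 = element at index 8 = 79
IQR = 79 - 30 = 49
Final answer: 49


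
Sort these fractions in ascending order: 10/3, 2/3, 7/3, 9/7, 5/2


Convert to decimal for comparison:
  10/3 = 3.3333
  2/3 = 0.6667
  7/3 = 2.3333
  9/7 = 1.2857
  5/2 = 2.5
Decimals in increasing order: 0.6667 < 1.2857 < 2.3333 < 2.5 < 3.3333
Writing each back as its fraction gives the sorted order.
Final answer: 2/3, 9/7, 7/3, 5/2, 10/3


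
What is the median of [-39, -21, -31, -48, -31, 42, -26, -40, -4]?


First, sort the list: [-48, -40, -39, -31, -31, -26, -21, -4, 42]
The list has 9 elements (odd count).
The middle index is 4 (0-based), and the element there is -31.
Final answer: -31


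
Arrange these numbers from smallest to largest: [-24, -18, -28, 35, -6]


Original list: [-24, -18, -28, 35, -6]
Repeatedly take the smallest remaining element:
  Remaining [-24, -18, -28, 35, -6] -> smallest is -28
  Remaining [-24, -18, 35, -6] -> smallest is -24
  Remaining [-18, 35, -6] -> smallest is -18
  Remaining [35, -6] -> smallest is -6
  Remaining [35] -> smallest is 35
Collecting the picks in order gives the sorted list.
Final answer: [-28, -24, -18, -6, 35]


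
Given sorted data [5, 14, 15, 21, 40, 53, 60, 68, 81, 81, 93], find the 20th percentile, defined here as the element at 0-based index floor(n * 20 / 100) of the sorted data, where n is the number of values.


The dataset has n = 11 elements.
Index = floor(11 * 20 / 100) = floor(220 / 100) = floor(2.2) = 2
Counting from index 0 in the sorted data, the element at index 2 is 15.
Final answer: 15


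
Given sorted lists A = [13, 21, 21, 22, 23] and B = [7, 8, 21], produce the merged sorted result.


List A: [13, 21, 21, 22, 23]
List B: [7, 8, 21]
Repeatedly compare the front elements and take the smaller:
  13 vs 7 -> take 7
  13 vs 8 -> take 8
  13 vs 21 -> take 13
  21 vs 21 -> take 21
  21 vs 21 -> take 21
  22 vs 21 -> take 21
  B is exhausted; append the rest of A: [22, 23]
Final answer: [7, 8, 13, 21, 21, 21, 22, 23]


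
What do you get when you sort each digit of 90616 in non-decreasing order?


The number 90616 has digits: 9, 0, 6, 1, 6
Sorted: 0, 1, 6, 6, 9
Joining the sorted digits gives the result.
Final answer: 01669


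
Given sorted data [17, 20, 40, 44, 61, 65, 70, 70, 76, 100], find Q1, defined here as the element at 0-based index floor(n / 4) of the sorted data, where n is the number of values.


The list has n = 10 elements.
Q1 index = floor(10 / 4) = floor(2.5) = 2
Counting from index 0 in the sorted data, the element at index 2 is 40.
Final answer: 40


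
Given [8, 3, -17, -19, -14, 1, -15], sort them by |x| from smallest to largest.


Compute absolute values:
  |8| = 8
  |3| = 3
  |-17| = 17
  |-19| = 19
  |-14| = 14
  |1| = 1
  |-15| = 15
Absolute values in increasing order: 1 < 3 < 8 < 14 < 15 < 17 < 19
Listing the original numbers in that order gives the answer.
Final answer: [1, 3, 8, -14, -15, -17, -19]


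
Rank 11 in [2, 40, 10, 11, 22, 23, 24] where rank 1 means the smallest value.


Sort ascending: [2, 10, 11, 22, 23, 24, 40]
Find 11 in the sorted list.
11 is at position 3 (1-indexed).
Final answer: 3


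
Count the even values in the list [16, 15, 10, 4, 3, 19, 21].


Check each element:
  16 is even
  15 is odd
  10 is even
  4 is even
  3 is odd
  19 is odd
  21 is odd
Evens: [16, 10, 4]
Count of evens = 3
Final answer: 3


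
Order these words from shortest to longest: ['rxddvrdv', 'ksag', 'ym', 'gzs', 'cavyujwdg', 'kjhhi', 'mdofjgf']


Compute lengths:
  'rxddvrdv' has length 8
  'ksag' has length 4
  'ym' has length 2
  'gzs' has length 3
  'cavyujwdg' has length 9
  'kjhhi' has length 5
  'mdofjgf' has length 7
Lengths in increasing order: 2 < 3 < 4 < 5 < 7 < 8 < 9
Listing the words in that order gives the answer.
Final answer: ['ym', 'gzs', 'ksag', 'kjhhi', 'mdofjgf', 'rxddvrdv', 'cavyujwdg']


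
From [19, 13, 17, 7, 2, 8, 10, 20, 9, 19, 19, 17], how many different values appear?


List all unique values:
Distinct values: [2, 7, 8, 9, 10, 13, 17, 19, 20]
Count = 9
Final answer: 9


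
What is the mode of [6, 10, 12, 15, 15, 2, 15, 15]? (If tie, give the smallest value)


Count the frequency of each value:
  2 appears 1 time(s)
  6 appears 1 time(s)
  10 appears 1 time(s)
  12 appears 1 time(s)
  15 appears 4 time(s)
Maximum frequency is 4.
Only 15 reaches that frequency, so it is the mode.
Final answer: 15


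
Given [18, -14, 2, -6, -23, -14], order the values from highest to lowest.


Original list: [18, -14, 2, -6, -23, -14]
Repeatedly take the largest remaining element:
  Remaining [18, -14, 2, -6, -23, -14] -> largest is 18
  Remaining [-14, 2, -6, -23, -14] -> largest is 2
  Remaining [-14, -6, -23, -14] -> largest is -6
  Remaining [-14, -23, -14] -> largest is -14
  Remaining [-23, -14] -> largest is -14
  Remaining [-23] -> largest is -23
Collecting the picks in order gives the descending list.
Final answer: [18, 2, -6, -14, -14, -23]


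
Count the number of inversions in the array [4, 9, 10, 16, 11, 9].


For each element, count the later elements that are smaller than it:
  4 (index 0): smaller elements after it = [] -> 0
  9 (index 1): smaller elements after it = [] -> 0
  10 (index 2): smaller elements after it = [9] -> 1
  16 (index 3): smaller elements after it = [11, 9] -> 2
  11 (index 4): smaller elements after it = [9] -> 1
Total inversions = 0 + 0 + 1 + 2 + 1 = 4
Final answer: 4


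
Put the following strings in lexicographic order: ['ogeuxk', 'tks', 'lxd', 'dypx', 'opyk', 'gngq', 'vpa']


Compare strings character by character (the first differing letter decides):
  'dypx' < 'gngq' since 'd' < 'g' at position 1
  'gngq' < 'lxd' since 'g' < 'l' at position 1
  'lxd' < 'ogeuxk' since 'l' < 'o' at position 1
  'ogeuxk' < 'opyk' since 'g' < 'p' at position 2
  'opyk' < 'tks' since 'o' < 't' at position 1
  'tks' < 'vpa' since 't' < 'v' at position 1
Chaining these comparisons gives the alphabetical order.
Final answer: ['dypx', 'gngq', 'lxd', 'ogeuxk', 'opyk', 'tks', 'vpa']


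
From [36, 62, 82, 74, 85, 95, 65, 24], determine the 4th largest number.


Sort descending: [95, 85, 82, 74, 65, 62, 36, 24]
The 4th element (1-indexed) is at index 3.
Value = 74
Final answer: 74


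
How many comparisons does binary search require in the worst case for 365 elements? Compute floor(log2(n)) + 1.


Binary search halves the search space each step.
Maximum comparisons = floor(log2(365)) + 1
log2(365) = 8.5118
floor(log2(365)) = 8, so 8 + 1 = 9
Final answer: 9


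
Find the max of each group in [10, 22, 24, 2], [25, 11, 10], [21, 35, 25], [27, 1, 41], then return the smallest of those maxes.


Find max of each group:
  Group 1: [10, 22, 24, 2] -> max = 24
  Group 2: [25, 11, 10] -> max = 25
  Group 3: [21, 35, 25] -> max = 35
  Group 4: [27, 1, 41] -> max = 41
Maxes: [24, 25, 35, 41]
Minimum of maxes = 24
Final answer: 24


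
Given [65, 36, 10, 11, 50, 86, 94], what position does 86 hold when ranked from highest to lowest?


Sort descending: [94, 86, 65, 50, 36, 11, 10]
Find 86 in the sorted list.
86 is at position 2.
Final answer: 2


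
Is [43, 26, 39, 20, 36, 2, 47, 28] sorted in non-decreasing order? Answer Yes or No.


Check consecutive pairs:
  43 <= 26? False
  26 <= 39? True
  39 <= 20? False
  20 <= 36? True
  36 <= 2? False
  2 <= 47? True
  47 <= 28? False
4 consecutive pair(s) are out of order, so the list is not sorted.
Final answer: No


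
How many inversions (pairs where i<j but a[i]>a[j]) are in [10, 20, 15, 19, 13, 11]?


For each element, count the later elements that are smaller than it:
  10 (index 0): smaller elements after it = [] -> 0
  20 (index 1): smaller elements after it = [15, 19, 13, 11] -> 4
  15 (index 2): smaller elements after it = [13, 11] -> 2
  19 (index 3): smaller elements after it = [13, 11] -> 2
  13 (index 4): smaller elements after it = [11] -> 1
Total inversions = 0 + 4 + 2 + 2 + 1 = 9
Final answer: 9


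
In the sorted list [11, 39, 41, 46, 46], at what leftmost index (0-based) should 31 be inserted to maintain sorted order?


List is sorted: [11, 39, 41, 46, 46]
We need the leftmost position where 31 can be inserted, i.e. the first index whose element is >= 31 (or the end of the list if none is).
Binary search with low=0, high=5 (0-based indices):
  low=0, high=5, mid=2: a[2]=41 >= 31, so high = 2
  low=0, high=2, mid=1: a[1]=39 >= 31, so high = 1
  low=0, high=1, mid=0: a[0]=11 < 31, so low = 1
Now low = high = 1, so the insertion index is 1.
Final answer: 1


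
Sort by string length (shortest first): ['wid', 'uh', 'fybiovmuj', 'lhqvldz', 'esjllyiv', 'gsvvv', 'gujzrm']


Compute lengths:
  'wid' has length 3
  'uh' has length 2
  'fybiovmuj' has length 9
  'lhqvldz' has length 7
  'esjllyiv' has length 8
  'gsvvv' has length 5
  'gujzrm' has length 6
Lengths in increasing order: 2 < 3 < 5 < 6 < 7 < 8 < 9
Listing the words in that order gives the answer.
Final answer: ['uh', 'wid', 'gsvvv', 'gujzrm', 'lhqvldz', 'esjllyiv', 'fybiovmuj']


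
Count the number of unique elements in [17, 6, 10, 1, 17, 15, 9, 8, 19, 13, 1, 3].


List all unique values:
Distinct values: [1, 3, 6, 8, 9, 10, 13, 15, 17, 19]
Count = 10
Final answer: 10


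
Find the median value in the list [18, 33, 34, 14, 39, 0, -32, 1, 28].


First, sort the list: [-32, 0, 1, 14, 18, 28, 33, 34, 39]
The list has 9 elements (odd count).
The middle index is 4 (0-based), and the element there is 18.
Final answer: 18


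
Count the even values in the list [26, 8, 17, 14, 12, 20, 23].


Check each element:
  26 is even
  8 is even
  17 is odd
  14 is even
  12 is even
  20 is even
  23 is odd
Evens: [26, 8, 14, 12, 20]
Count of evens = 5
Final answer: 5


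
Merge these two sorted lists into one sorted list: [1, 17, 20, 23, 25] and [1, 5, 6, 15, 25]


List A: [1, 17, 20, 23, 25]
List B: [1, 5, 6, 15, 25]
Repeatedly compare the front elements and take the smaller:
  1 vs 1 -> take 1
  17 vs 1 -> take 1
  17 vs 5 -> take 5
  17 vs 6 -> take 6
  17 vs 15 -> take 15
  17 vs 25 -> take 17
  20 vs 25 -> take 20
  23 vs 25 -> take 23
  25 vs 25 -> take 25
  A is exhausted; append the rest of B: [25]
Final answer: [1, 1, 5, 6, 15, 17, 20, 23, 25, 25]


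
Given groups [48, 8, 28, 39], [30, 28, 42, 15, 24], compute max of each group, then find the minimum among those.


Find max of each group:
  Group 1: [48, 8, 28, 39] -> max = 48
  Group 2: [30, 28, 42, 15, 24] -> max = 42
Maxes: [48, 42]
Minimum of maxes = 42
Final answer: 42


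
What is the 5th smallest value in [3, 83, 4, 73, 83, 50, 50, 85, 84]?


Sort ascending: [3, 4, 50, 50, 73, 83, 83, 84, 85]
The 5th element (1-indexed) is at index 4.
Value = 73
Final answer: 73


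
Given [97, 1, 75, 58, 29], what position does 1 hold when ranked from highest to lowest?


Sort descending: [97, 75, 58, 29, 1]
Find 1 in the sorted list.
1 is at position 5.
Final answer: 5


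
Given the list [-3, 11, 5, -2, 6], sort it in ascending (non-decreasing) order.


Original list: [-3, 11, 5, -2, 6]
Repeatedly take the smallest remaining element:
  Remaining [-3, 11, 5, -2, 6] -> smallest is -3
  Remaining [11, 5, -2, 6] -> smallest is -2
  Remaining [11, 5, 6] -> smallest is 5
  Remaining [11, 6] -> smallest is 6
  Remaining [11] -> smallest is 11
Collecting the picks in order gives the sorted list.
Final answer: [-3, -2, 5, 6, 11]


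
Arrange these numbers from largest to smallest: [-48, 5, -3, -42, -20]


Original list: [-48, 5, -3, -42, -20]
Repeatedly take the largest remaining element:
  Remaining [-48, 5, -3, -42, -20] -> largest is 5
  Remaining [-48, -3, -42, -20] -> largest is -3
  Remaining [-48, -42, -20] -> largest is -20
  Remaining [-48, -42] -> largest is -42
  Remaining [-48] -> largest is -48
Collecting the picks in order gives the descending list.
Final answer: [5, -3, -20, -42, -48]


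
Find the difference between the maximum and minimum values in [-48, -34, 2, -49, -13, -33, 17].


Maximum value: 17
Minimum value: -49
Range = 17 - (-49) = 66
Final answer: 66


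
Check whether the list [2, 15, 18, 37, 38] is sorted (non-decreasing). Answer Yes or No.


Check consecutive pairs:
  2 <= 15? True
  15 <= 18? True
  18 <= 37? True
  37 <= 38? True
Every consecutive pair is in order, so the list is non-decreasing.
Final answer: Yes


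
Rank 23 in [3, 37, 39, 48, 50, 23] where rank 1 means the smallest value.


Sort ascending: [3, 23, 37, 39, 48, 50]
Find 23 in the sorted list.
23 is at position 2 (1-indexed).
Final answer: 2


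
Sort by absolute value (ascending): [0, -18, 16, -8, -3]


Compute absolute values:
  |0| = 0
  |-18| = 18
  |16| = 16
  |-8| = 8
  |-3| = 3
Absolute values in increasing order: 0 < 3 < 8 < 16 < 18
Listing the original numbers in that order gives the answer.
Final answer: [0, -3, -8, 16, -18]


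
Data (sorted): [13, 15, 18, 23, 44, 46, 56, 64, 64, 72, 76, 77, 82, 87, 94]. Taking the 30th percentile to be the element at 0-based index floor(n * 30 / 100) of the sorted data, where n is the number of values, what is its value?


The dataset has n = 15 elements.
Index = floor(15 * 30 / 100) = floor(450 / 100) = floor(4.5) = 4
Counting from index 0 in the sorted data, the element at index 4 is 44.
Final answer: 44


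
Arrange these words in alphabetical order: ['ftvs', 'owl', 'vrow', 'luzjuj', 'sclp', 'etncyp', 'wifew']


Compare strings character by character (the first differing letter decides):
  'etncyp' < 'ftvs' since 'e' < 'f' at position 1
  'ftvs' < 'luzjuj' since 'f' < 'l' at position 1
  'luzjuj' < 'owl' since 'l' < 'o' at position 1
  'owl' < 'sclp' since 'o' < 's' at position 1
  'sclp' < 'vrow' since 's' < 'v' at position 1
  'vrow' < 'wifew' since 'v' < 'w' at position 1
Chaining these comparisons gives the alphabetical order.
Final answer: ['etncyp', 'ftvs', 'luzjuj', 'owl', 'sclp', 'vrow', 'wifew']


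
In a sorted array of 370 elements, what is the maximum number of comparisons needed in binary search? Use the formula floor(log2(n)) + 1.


Binary search halves the search space each step.
Maximum comparisons = floor(log2(370)) + 1
log2(370) = 8.5314
floor(log2(370)) = 8, so 8 + 1 = 9
Final answer: 9


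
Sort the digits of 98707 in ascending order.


The number 98707 has digits: 9, 8, 7, 0, 7
Sorted: 0, 7, 7, 8, 9
Joining the sorted digits gives the result.
Final answer: 07789


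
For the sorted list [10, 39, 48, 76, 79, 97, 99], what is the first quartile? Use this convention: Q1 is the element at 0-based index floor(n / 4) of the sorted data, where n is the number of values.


The list has n = 7 elements.
Q1 index = floor(7 / 4) = floor(1.75) = 1
Counting from index 0 in the sorted data, the element at index 1 is 39.
Final answer: 39


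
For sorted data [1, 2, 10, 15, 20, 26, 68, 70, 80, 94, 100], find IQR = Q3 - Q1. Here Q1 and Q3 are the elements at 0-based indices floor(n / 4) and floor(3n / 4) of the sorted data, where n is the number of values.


The data has n = 11 elements.
Q1 index = floor(11 / 4) = floor(2.75) = 2; Q3 index = floor(3 * 11 / 4) = floor(8.25) = 8
Q1 = element at index 2 = 10
Q3 = element at index 8 = 80
IQR = 80 - 10 = 70
Final answer: 70


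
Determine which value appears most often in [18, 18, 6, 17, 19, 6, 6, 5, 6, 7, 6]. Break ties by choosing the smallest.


Count the frequency of each value:
  5 appears 1 time(s)
  6 appears 5 time(s)
  7 appears 1 time(s)
  17 appears 1 time(s)
  18 appears 2 time(s)
  19 appears 1 time(s)
Maximum frequency is 5.
Only 6 reaches that frequency, so it is the mode.
Final answer: 6


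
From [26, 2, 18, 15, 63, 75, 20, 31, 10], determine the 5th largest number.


Sort descending: [75, 63, 31, 26, 20, 18, 15, 10, 2]
The 5th element (1-indexed) is at index 4.
Value = 20
Final answer: 20


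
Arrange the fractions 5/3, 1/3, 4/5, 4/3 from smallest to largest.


Convert to decimal for comparison:
  5/3 = 1.6667
  1/3 = 0.3333
  4/5 = 0.8
  4/3 = 1.3333
Decimals in increasing order: 0.3333 < 0.8 < 1.3333 < 1.6667
Writing each back as its fraction gives the sorted order.
Final answer: 1/3, 4/5, 4/3, 5/3


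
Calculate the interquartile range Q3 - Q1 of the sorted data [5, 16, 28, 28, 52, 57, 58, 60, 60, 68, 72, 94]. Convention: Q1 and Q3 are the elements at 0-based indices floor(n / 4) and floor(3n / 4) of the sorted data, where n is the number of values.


The data has n = 12 elements.
Q1 index = floor(12 / 4) = floor(3) = 3; Q3 index = floor(3 * 12 / 4) = floor(9) = 9
Q1 = element at index 3 = 28
Q3 = element at index 9 = 68
IQR = 68 - 28 = 40
Final answer: 40


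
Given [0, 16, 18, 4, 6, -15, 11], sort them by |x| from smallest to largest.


Compute absolute values:
  |0| = 0
  |16| = 16
  |18| = 18
  |4| = 4
  |6| = 6
  |-15| = 15
  |11| = 11
Absolute values in increasing order: 0 < 4 < 6 < 11 < 15 < 16 < 18
Listing the original numbers in that order gives the answer.
Final answer: [0, 4, 6, 11, -15, 16, 18]


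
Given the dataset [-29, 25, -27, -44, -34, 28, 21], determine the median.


First, sort the list: [-44, -34, -29, -27, 21, 25, 28]
The list has 7 elements (odd count).
The middle index is 3 (0-based), and the element there is -27.
Final answer: -27


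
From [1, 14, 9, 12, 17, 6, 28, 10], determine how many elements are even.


Check each element:
  1 is odd
  14 is even
  9 is odd
  12 is even
  17 is odd
  6 is even
  28 is even
  10 is even
Evens: [14, 12, 6, 28, 10]
Count of evens = 5
Final answer: 5


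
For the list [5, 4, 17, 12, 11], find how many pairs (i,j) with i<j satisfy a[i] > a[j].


For each element, count the later elements that are smaller than it:
  5 (index 0): smaller elements after it = [4] -> 1
  4 (index 1): smaller elements after it = [] -> 0
  17 (index 2): smaller elements after it = [12, 11] -> 2
  12 (index 3): smaller elements after it = [11] -> 1
Total inversions = 1 + 0 + 2 + 1 = 4
Final answer: 4


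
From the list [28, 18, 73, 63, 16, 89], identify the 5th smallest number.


Sort ascending: [16, 18, 28, 63, 73, 89]
The 5th element (1-indexed) is at index 4.
Value = 73
Final answer: 73


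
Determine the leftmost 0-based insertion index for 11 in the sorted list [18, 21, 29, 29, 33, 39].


List is sorted: [18, 21, 29, 29, 33, 39]
We need the leftmost position where 11 can be inserted, i.e. the first index whose element is >= 11 (or the end of the list if none is).
Binary search with low=0, high=6 (0-based indices):
  low=0, high=6, mid=3: a[3]=29 >= 11, so high = 3
  low=0, high=3, mid=1: a[1]=21 >= 11, so high = 1
  low=0, high=1, mid=0: a[0]=18 >= 11, so high = 0
Now low = high = 0, so the insertion index is 0.
Final answer: 0


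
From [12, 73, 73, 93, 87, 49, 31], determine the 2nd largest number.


Sort descending: [93, 87, 73, 73, 49, 31, 12]
The 2nd element (1-indexed) is at index 1.
Value = 87
Final answer: 87


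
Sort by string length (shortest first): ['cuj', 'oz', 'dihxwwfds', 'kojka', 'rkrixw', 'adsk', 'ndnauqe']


Compute lengths:
  'cuj' has length 3
  'oz' has length 2
  'dihxwwfds' has length 9
  'kojka' has length 5
  'rkrixw' has length 6
  'adsk' has length 4
  'ndnauqe' has length 7
Lengths in increasing order: 2 < 3 < 4 < 5 < 6 < 7 < 9
Listing the words in that order gives the answer.
Final answer: ['oz', 'cuj', 'adsk', 'kojka', 'rkrixw', 'ndnauqe', 'dihxwwfds']


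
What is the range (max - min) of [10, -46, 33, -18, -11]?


Maximum value: 33
Minimum value: -46
Range = 33 - (-46) = 79
Final answer: 79


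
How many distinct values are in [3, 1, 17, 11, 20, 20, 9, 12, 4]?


List all unique values:
Distinct values: [1, 3, 4, 9, 11, 12, 17, 20]
Count = 8
Final answer: 8


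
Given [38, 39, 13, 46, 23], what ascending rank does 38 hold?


Sort ascending: [13, 23, 38, 39, 46]
Find 38 in the sorted list.
38 is at position 3 (1-indexed).
Final answer: 3


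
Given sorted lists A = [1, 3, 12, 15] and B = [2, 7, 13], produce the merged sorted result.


List A: [1, 3, 12, 15]
List B: [2, 7, 13]
Repeatedly compare the front elements and take the smaller:
  1 vs 2 -> take 1
  3 vs 2 -> take 2
  3 vs 7 -> take 3
  12 vs 7 -> take 7
  12 vs 13 -> take 12
  15 vs 13 -> take 13
  B is exhausted; append the rest of A: [15]
Final answer: [1, 2, 3, 7, 12, 13, 15]


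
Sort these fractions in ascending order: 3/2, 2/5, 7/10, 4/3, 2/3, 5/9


Convert to decimal for comparison:
  3/2 = 1.5
  2/5 = 0.4
  7/10 = 0.7
  4/3 = 1.3333
  2/3 = 0.6667
  5/9 = 0.5556
Decimals in increasing order: 0.4 < 0.5556 < 0.6667 < 0.7 < 1.3333 < 1.5
Writing each back as its fraction gives the sorted order.
Final answer: 2/5, 5/9, 2/3, 7/10, 4/3, 3/2


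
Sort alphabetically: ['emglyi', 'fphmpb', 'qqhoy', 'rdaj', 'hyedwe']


Compare strings character by character (the first differing letter decides):
  'emglyi' < 'fphmpb' since 'e' < 'f' at position 1
  'fphmpb' < 'hyedwe' since 'f' < 'h' at position 1
  'hyedwe' < 'qqhoy' since 'h' < 'q' at position 1
  'qqhoy' < 'rdaj' since 'q' < 'r' at position 1
Chaining these comparisons gives the alphabetical order.
Final answer: ['emglyi', 'fphmpb', 'hyedwe', 'qqhoy', 'rdaj']


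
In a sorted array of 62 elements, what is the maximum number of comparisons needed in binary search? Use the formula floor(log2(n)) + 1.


Binary search halves the search space each step.
Maximum comparisons = floor(log2(62)) + 1
log2(62) = 5.9542
floor(log2(62)) = 5, so 5 + 1 = 6
Final answer: 6


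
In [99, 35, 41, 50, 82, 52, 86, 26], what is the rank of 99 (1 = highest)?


Sort descending: [99, 86, 82, 52, 50, 41, 35, 26]
Find 99 in the sorted list.
99 is at position 1.
Final answer: 1


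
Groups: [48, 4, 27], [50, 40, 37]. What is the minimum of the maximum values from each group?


Find max of each group:
  Group 1: [48, 4, 27] -> max = 48
  Group 2: [50, 40, 37] -> max = 50
Maxes: [48, 50]
Minimum of maxes = 48
Final answer: 48


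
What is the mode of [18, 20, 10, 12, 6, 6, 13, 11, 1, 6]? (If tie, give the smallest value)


Count the frequency of each value:
  1 appears 1 time(s)
  6 appears 3 time(s)
  10 appears 1 time(s)
  11 appears 1 time(s)
  12 appears 1 time(s)
  13 appears 1 time(s)
  18 appears 1 time(s)
  20 appears 1 time(s)
Maximum frequency is 3.
Only 6 reaches that frequency, so it is the mode.
Final answer: 6


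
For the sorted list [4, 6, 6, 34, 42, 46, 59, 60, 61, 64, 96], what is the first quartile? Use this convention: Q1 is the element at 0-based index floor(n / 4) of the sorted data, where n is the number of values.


The list has n = 11 elements.
Q1 index = floor(11 / 4) = floor(2.75) = 2
Counting from index 0 in the sorted data, the element at index 2 is 6.
Final answer: 6


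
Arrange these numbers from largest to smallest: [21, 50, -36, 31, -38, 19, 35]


Original list: [21, 50, -36, 31, -38, 19, 35]
Repeatedly take the largest remaining element:
  Remaining [21, 50, -36, 31, -38, 19, 35] -> largest is 50
  Remaining [21, -36, 31, -38, 19, 35] -> largest is 35
  Remaining [21, -36, 31, -38, 19] -> largest is 31
  Remaining [21, -36, -38, 19] -> largest is 21
  Remaining [-36, -38, 19] -> largest is 19
  Remaining [-36, -38] -> largest is -36
  Remaining [-38] -> largest is -38
Collecting the picks in order gives the descending list.
Final answer: [50, 35, 31, 21, 19, -36, -38]


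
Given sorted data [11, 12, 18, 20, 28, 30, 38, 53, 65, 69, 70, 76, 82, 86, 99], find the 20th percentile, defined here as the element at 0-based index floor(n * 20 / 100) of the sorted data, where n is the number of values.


The dataset has n = 15 elements.
Index = floor(15 * 20 / 100) = floor(300 / 100) = floor(3) = 3
Counting from index 0 in the sorted data, the element at index 3 is 20.
Final answer: 20


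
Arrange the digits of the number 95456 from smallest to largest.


The number 95456 has digits: 9, 5, 4, 5, 6
Sorted: 4, 5, 5, 6, 9
Joining the sorted digits gives the result.
Final answer: 45569


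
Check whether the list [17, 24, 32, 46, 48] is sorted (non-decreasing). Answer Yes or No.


Check consecutive pairs:
  17 <= 24? True
  24 <= 32? True
  32 <= 46? True
  46 <= 48? True
Every consecutive pair is in order, so the list is non-decreasing.
Final answer: Yes


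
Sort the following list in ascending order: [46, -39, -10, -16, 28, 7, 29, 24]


Original list: [46, -39, -10, -16, 28, 7, 29, 24]
Repeatedly take the smallest remaining element:
  Remaining [46, -39, -10, -16, 28, 7, 29, 24] -> smallest is -39
  Remaining [46, -10, -16, 28, 7, 29, 24] -> smallest is -16
  Remaining [46, -10, 28, 7, 29, 24] -> smallest is -10
  Remaining [46, 28, 7, 29, 24] -> smallest is 7
  Remaining [46, 28, 29, 24] -> smallest is 24
  Remaining [46, 28, 29] -> smallest is 28
  Remaining [46, 29] -> smallest is 29
  Remaining [46] -> smallest is 46
Collecting the picks in order gives the sorted list.
Final answer: [-39, -16, -10, 7, 24, 28, 29, 46]
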